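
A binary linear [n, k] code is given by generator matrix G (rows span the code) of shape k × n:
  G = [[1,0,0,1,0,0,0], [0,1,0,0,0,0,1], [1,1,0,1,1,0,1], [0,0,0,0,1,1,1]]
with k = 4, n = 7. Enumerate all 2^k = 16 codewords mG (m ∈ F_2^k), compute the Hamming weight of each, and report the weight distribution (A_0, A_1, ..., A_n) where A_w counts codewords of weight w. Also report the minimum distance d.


Weight distribution: A_0 = 1, A_1 = 1, A_2 = 4, A_3 = 4, A_4 = 3, A_5 = 3. Minimum distance d = 1.

Enumerate all 2^4 = 16 messages m ∈ F_2^4.
For each, compute codeword c = mG in F_2^7, then tally its weight.
  m = 0000 → c = 0000000, weight = 0.
  m = 1000 → c = 1001000, weight = 2.
  m = 0100 → c = 0100001, weight = 2.
  m = 1100 → c = 1101001, weight = 4.
  m = 0010 → c = 1101101, weight = 5.
  m = 1010 → c = 0100101, weight = 3.
  m = 0110 → c = 1001100, weight = 3.
  m = 1110 → c = 0000100, weight = 1.
  m = 0001 → c = 0000111, weight = 3.
  m = 1001 → c = 1001111, weight = 5.
  m = 0101 → c = 0100110, weight = 3.
  m = 1101 → c = 1101110, weight = 5.
  m = 0011 → c = 1101010, weight = 4.
  m = 1011 → c = 0100010, weight = 2.
  m = 0111 → c = 1001011, weight = 4.
  m = 1111 → c = 0000011, weight = 2.
Tally weights:
  weight 0: 1 codewords.
  weight 1: 1 codewords.
  weight 2: 4 codewords.
  weight 3: 4 codewords.
  weight 4: 3 codewords.
  weight 5: 3 codewords.
Minimum distance d = smallest w > 0 with A_w > 0 = 1.
Sanity: Σ A_w = 16 = 2^4 = 16 ✓.


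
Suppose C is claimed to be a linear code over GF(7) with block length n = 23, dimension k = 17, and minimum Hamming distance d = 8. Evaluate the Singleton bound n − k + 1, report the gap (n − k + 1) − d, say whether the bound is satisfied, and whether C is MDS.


Singleton RHS = n − k + 1 = 7, slack = -1, bound violated (no such code; not MDS).

Singleton bound: d ≤ n − k + 1.
Here n = 23, k = 17, so n − k + 1 = 7.
Given d = 8, check d ≤ 7: NO.
Slack = (n − k + 1) − d = -1.
The slack is negative: d = 8 exceeds n − k + 1 = 7 by 1, so the Singleton bound is violated and no linear [23, 17, 8]_7 code can exist. In particular it is not MDS (MDS requires d = n − k + 1 exactly).
Description: the claimed parameters are [23, 17, 8]_7; such a code would be impossible (violates the Singleton bound).


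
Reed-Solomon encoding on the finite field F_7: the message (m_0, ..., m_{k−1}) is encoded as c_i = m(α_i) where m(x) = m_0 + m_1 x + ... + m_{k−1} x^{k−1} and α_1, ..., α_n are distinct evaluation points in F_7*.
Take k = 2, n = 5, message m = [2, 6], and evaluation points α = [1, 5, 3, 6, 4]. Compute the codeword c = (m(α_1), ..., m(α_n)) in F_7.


c = [1, 4, 6, 3, 5]

Message polynomial: m(x) = 2 + 6·x (mod 7).
For each evaluation point α_i, compute m(α_i) mod 7:
  α_1 = 1: Horner steps 6 → 1, so m(1) = 1.
  α_2 = 5: Horner steps 6 → 4, so m(5) = 4.
  α_3 = 3: Horner steps 6 → 6, so m(3) = 6.
  α_4 = 6: Horner steps 6 → 3, so m(6) = 3.
  α_5 = 4: Horner steps 6 → 5, so m(4) = 5.
Codeword c = [1, 4, 6, 3, 5] ∈ F_7^5.


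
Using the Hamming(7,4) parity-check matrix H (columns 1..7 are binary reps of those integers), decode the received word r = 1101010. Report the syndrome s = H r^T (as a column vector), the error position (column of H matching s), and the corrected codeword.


s = (0, 0, 1)^T, error position = 1, corrected codeword c = 0101010

Compute s = H r^T mod 2 one row at a time:
  s_1 = 1 + 0 + 1 + 0 = 2 ≡ 0 (mod 2).
  s_2 = 1 + 0 + 1 + 0 = 2 ≡ 0 (mod 2).
  s_3 = 1 + 0 + 0 + 0 = 1 ≡ 1 (mod 2).
s = (0, 0, 1)^T — this equals column 1 of H (binary 001), so error is at position 1.
Correct: flip bit 1 of r = 1101010 to get c = 0101010.


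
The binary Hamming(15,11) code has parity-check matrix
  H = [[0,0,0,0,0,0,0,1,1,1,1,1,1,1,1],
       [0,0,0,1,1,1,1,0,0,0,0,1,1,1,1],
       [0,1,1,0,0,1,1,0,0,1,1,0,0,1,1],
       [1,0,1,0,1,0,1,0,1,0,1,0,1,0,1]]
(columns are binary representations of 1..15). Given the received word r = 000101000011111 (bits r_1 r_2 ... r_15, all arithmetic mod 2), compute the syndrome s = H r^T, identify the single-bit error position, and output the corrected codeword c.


s = (1, 0, 0, 1)^T, error position = 9, corrected codeword c = 000101001011111

Compute s = H r^T mod 2 one row at a time:
  s_1 = 0 + 0 + 0 + 1 + 1 + 1 + 1 + 1 = 5 ≡ 1 (mod 2).
  s_2 = 1 + 0 + 1 + 0 + 1 + 1 + 1 + 1 = 6 ≡ 0 (mod 2).
  s_3 = 0 + 0 + 1 + 0 + 0 + 1 + 1 + 1 = 4 ≡ 0 (mod 2).
  s_4 = 0 + 0 + 0 + 0 + 0 + 1 + 1 + 1 = 3 ≡ 1 (mod 2).
s = (1, 0, 0, 1)^T — this equals column 9 of H (binary 1001), so error is at position 9.
Correct: flip bit 9 of r = 000101000011111 to get c = 000101001011111.


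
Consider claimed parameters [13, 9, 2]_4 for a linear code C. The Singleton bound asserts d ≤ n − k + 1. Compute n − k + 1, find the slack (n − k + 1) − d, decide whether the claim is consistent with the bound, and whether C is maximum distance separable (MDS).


Singleton RHS = n − k + 1 = 5, slack = 3, bound satisfied, not MDS.

Singleton bound: d ≤ n − k + 1.
Here n = 13, k = 9, so n − k + 1 = 5.
Given d = 2, check d ≤ 5: YES.
Slack = (n − k + 1) − d = 3.
The code is NOT MDS (slack = 3 > 0).
Description: the claimed parameters are [13, 9, 2]_4; such a code would be non-MDS.


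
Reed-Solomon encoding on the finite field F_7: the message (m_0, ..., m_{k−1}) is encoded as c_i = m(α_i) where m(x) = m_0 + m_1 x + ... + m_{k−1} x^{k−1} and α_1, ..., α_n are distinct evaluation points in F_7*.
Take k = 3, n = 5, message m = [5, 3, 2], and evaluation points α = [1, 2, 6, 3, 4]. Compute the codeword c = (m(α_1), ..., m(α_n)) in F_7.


c = [3, 5, 4, 4, 0]

Message polynomial: m(x) = 5 + 3·x + 2·x^2 (mod 7).
For each evaluation point α_i, compute m(α_i) mod 7:
  α_1 = 1: Horner steps 2 → 5 → 3, so m(1) = 3.
  α_2 = 2: Horner steps 2 → 0 → 5, so m(2) = 5.
  α_3 = 6: Horner steps 2 → 1 → 4, so m(6) = 4.
  α_4 = 3: Horner steps 2 → 2 → 4, so m(3) = 4.
  α_5 = 4: Horner steps 2 → 4 → 0, so m(4) = 0.
Codeword c = [3, 5, 4, 4, 0] ∈ F_7^5.


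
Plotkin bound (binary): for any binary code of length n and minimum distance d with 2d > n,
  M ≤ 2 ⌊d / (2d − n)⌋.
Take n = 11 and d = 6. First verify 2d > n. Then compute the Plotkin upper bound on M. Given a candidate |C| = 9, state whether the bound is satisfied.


Plotkin bound M ≤ 12; given |C| = 9 ≤ bound (satisfied).

Check applicability: 2d = 12, n = 11.
2d − n = 1 > 0, so Plotkin applies.
Compute d/(2d−n) = 6/1 ≈ 6.0000.
⌊d/(2d−n)⌋ = 6.
Plotkin bound: M ≤ 2·6 = 12.
Given |C| = 9, check: satisfied.
This |C| is below the Plotkin bound.


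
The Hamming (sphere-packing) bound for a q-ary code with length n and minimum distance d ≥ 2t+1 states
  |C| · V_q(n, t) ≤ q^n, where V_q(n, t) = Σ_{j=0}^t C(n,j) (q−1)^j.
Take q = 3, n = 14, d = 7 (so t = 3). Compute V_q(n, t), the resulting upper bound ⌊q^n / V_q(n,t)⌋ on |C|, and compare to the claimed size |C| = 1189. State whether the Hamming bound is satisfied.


V_q(n, t) = 3305, q^n = 4782969, Hamming bound = 1447, |C| = 1189 ≤ bound (satisfied).

Step 1: Compute V_q(n, t) = Σ_{j=0}^3 C(n, j) (q−1)^j.
  j = 0: C(14,0)·(2)^0 = 1·1 = 1.
  j = 1: C(14,1)·(2)^1 = 14·2 = 28.
  j = 2: C(14,2)·(2)^2 = 91·4 = 364.
  j = 3: C(14,3)·(2)^3 = 364·8 = 2912.
  V_q(n, t) = 1 + 28 + 364 + 2912 = 3305.
Step 2: q^n = 3^14 = 4782969.
Step 3: Hamming bound ⌊q^n / V_q(n,t)⌋ = ⌊4782969/3305⌋ = 1447.
Step 4: Compare |C| = 1189 to 1447: satisfied.
The claimed |C| lies below the Hamming bound.


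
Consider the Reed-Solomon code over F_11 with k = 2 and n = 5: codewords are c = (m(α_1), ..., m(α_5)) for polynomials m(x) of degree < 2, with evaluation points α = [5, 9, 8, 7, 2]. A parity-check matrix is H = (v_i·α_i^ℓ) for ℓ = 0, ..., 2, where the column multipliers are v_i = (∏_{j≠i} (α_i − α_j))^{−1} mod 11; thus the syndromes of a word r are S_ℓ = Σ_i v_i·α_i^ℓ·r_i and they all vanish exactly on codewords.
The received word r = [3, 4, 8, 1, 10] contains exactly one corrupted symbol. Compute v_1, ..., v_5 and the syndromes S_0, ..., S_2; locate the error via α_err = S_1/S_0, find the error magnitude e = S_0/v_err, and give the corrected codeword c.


S = (1, 5, 3), error at position 1, error magnitude e = 5, c = [9, 4, 8, 1, 10].

Step 1: column multipliers v_i = (∏_{j≠i}(α_i − α_j))^{−1} mod 11.
  i = 1 (α = 5): (5−9)(5−8)(5−7)(5−2) = (−4)·(−3)·(−2)·3 = −72 ≡ 5, so v_1 = 5^{−1} = 9 (mod 11).
  i = 2 (α = 9): (9−5)(9−8)(9−7)(9−2) = 4·1·2·7 = 56 ≡ 1, so v_2 = 1^{−1} = 1 (mod 11).
  i = 3 (α = 8): (8−5)(8−9)(8−7)(8−2) = 3·(−1)·1·6 = −18 ≡ 4, so v_3 = 4^{−1} = 3 (mod 11).
  i = 4 (α = 7): (7−5)(7−9)(7−8)(7−2) = 2·(−2)·(−1)·5 = 20 ≡ 9, so v_4 = 9^{−1} = 5 (mod 11).
  i = 5 (α = 2): (2−5)(2−9)(2−8)(2−7) = (−3)·(−7)·(−6)·(−5) = 630 ≡ 3, so v_5 = 3^{−1} = 4 (mod 11).
  v = [9, 1, 3, 5, 4].
Step 2: syndromes of r = [3, 4, 8, 1, 10] (all sums mod 11).
  S_0 = Σ v_i r_i = 9·3 + 1·4 + 3·8 + 5·1 + 4·10 = 100 ≡ 1.
  S_1 = Σ v_i α_i r_i = 9·5·3 + 1·9·4 + 3·8·8 + 5·7·1 + 4·2·10 = 478 ≡ 5.
  α_i^2 mod 11 = [3, 4, 9, 5, 4].
  S_2 = Σ v_i α_i^2 r_i = 9·3·3 + 1·4·4 + 3·9·8 + 5·5·1 + 4·4·10 = 498 ≡ 3.
  S = (1, 5, 3) ≠ 0, so r is not a codeword (an error is present).
Step 3: locate the error. For a single error e at position i, S_ℓ = v_i·e·α_i^ℓ, so α_err = S_1/S_0.
  S_0^{−1} = 1^{−1} = 1 (mod 11), so α_err = 5·1 = 5 ≡ 5 = α_1. Error position i = 1.
  Consistency check: S_2/S_1 = 3·9 = 27 ≡ 5 = α_err ✓ (single-error assumption holds).
Step 4: error magnitude e = S_0/v_1 = S_0·∏_{j≠1}(α_1 − α_j) = 1·5 = 5 ≡ 5 (mod 11).
Step 5: correct position 1: c_1 = r_1 − e = 3 − 5 ≡ 9 (mod 11). Hence c = [9, 4, 8, 1, 10].
  Check: interpolating c through the α_i gives m(x) = 7 + 7·x (degree < 2) with m(α_i) = c_i for every i, so c is indeed a codeword.


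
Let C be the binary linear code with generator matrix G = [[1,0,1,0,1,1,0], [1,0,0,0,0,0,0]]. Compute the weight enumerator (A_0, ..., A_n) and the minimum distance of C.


Weight distribution: A_0 = 1, A_1 = 1, A_3 = 1, A_4 = 1. Minimum distance d = 1.

Enumerate all 2^2 = 4 messages m ∈ F_2^2.
For each, compute codeword c = mG in F_2^7, then tally its weight.
  m = 00 → c = 0000000, weight = 0.
  m = 10 → c = 1010110, weight = 4.
  m = 01 → c = 1000000, weight = 1.
  m = 11 → c = 0010110, weight = 3.
Tally weights:
  weight 0: 1 codewords.
  weight 1: 1 codewords.
  weight 3: 1 codewords.
  weight 4: 1 codewords.
Minimum distance d = smallest w > 0 with A_w > 0 = 1.
Sanity: Σ A_w = 4 = 2^2 = 4 ✓.


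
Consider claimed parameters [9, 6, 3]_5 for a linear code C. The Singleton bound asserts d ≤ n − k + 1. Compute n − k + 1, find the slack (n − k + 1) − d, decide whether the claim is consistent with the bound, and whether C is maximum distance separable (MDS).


Singleton RHS = n − k + 1 = 4, slack = 1, bound satisfied, not MDS.

Singleton bound: d ≤ n − k + 1.
Here n = 9, k = 6, so n − k + 1 = 4.
Given d = 3, check d ≤ 4: YES.
Slack = (n − k + 1) − d = 1.
The code is NOT MDS (slack = 1 > 0).
Description: the claimed parameters are [9, 6, 3]_5; such a code would be non-MDS.


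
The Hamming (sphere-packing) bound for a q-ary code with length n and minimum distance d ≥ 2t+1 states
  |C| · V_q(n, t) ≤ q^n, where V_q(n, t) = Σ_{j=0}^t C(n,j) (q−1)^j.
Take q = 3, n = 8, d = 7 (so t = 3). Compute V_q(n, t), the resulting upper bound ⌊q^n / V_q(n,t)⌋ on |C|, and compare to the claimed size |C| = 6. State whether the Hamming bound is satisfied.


V_q(n, t) = 577, q^n = 6561, Hamming bound = 11, |C| = 6 ≤ bound (satisfied).

Step 1: Compute V_q(n, t) = Σ_{j=0}^3 C(n, j) (q−1)^j.
  j = 0: C(8,0)·(2)^0 = 1·1 = 1.
  j = 1: C(8,1)·(2)^1 = 8·2 = 16.
  j = 2: C(8,2)·(2)^2 = 28·4 = 112.
  j = 3: C(8,3)·(2)^3 = 56·8 = 448.
  V_q(n, t) = 1 + 16 + 112 + 448 = 577.
Step 2: q^n = 3^8 = 6561.
Step 3: Hamming bound ⌊q^n / V_q(n,t)⌋ = ⌊6561/577⌋ = 11.
Step 4: Compare |C| = 6 to 11: satisfied.
The claimed |C| lies below the Hamming bound.


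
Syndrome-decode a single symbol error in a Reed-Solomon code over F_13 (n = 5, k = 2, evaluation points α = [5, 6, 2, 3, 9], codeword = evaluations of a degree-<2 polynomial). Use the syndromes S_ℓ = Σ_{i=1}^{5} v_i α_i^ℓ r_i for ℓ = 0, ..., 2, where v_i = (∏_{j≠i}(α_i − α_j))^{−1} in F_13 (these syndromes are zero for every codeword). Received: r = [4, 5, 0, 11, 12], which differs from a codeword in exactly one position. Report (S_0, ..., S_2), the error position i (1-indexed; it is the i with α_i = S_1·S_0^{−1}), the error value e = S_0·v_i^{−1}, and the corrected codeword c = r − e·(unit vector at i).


S = (8, 1, 5), error at position 1, error magnitude e = 10, c = [7, 5, 0, 11, 12].

Step 1: column multipliers v_i = (∏_{j≠i}(α_i − α_j))^{−1} mod 13.
  i = 1 (α = 5): (5−6)(5−2)(5−3)(5−9) = (−1)·3·2·(−4) = 24 ≡ 11, so v_1 = 11^{−1} = 6 (mod 13).
  i = 2 (α = 6): (6−5)(6−2)(6−3)(6−9) = 1·4·3·(−3) = −36 ≡ 3, so v_2 = 3^{−1} = 9 (mod 13).
  i = 3 (α = 2): (2−5)(2−6)(2−3)(2−9) = (−3)·(−4)·(−1)·(−7) = 84 ≡ 6, so v_3 = 6^{−1} = 11 (mod 13).
  i = 4 (α = 3): (3−5)(3−6)(3−2)(3−9) = (−2)·(−3)·1·(−6) = −36 ≡ 3, so v_4 = 3^{−1} = 9 (mod 13).
  i = 5 (α = 9): (9−5)(9−6)(9−2)(9−3) = 4·3·7·6 = 504 ≡ 10, so v_5 = 10^{−1} = 4 (mod 13).
  v = [6, 9, 11, 9, 4].
Step 2: syndromes of r = [4, 5, 0, 11, 12] (all sums mod 13).
  S_0 = Σ v_i r_i = 6·4 + 9·5 + 11·0 + 9·11 + 4·12 = 216 ≡ 8.
  S_1 = Σ v_i α_i r_i = 6·5·4 + 9·6·5 + 11·2·0 + 9·3·11 + 4·9·12 = 1119 ≡ 1.
  α_i^2 mod 13 = [12, 10, 4, 9, 3].
  S_2 = Σ v_i α_i^2 r_i = 6·12·4 + 9·10·5 + 11·4·0 + 9·9·11 + 4·3·12 = 1773 ≡ 5.
  S = (8, 1, 5) ≠ 0, so r is not a codeword (an error is present).
Step 3: locate the error. For a single error e at position i, S_ℓ = v_i·e·α_i^ℓ, so α_err = S_1/S_0.
  S_0^{−1} = 8^{−1} = 5 (mod 13), so α_err = 1·5 = 5 ≡ 5 = α_1. Error position i = 1.
  Consistency check: S_2/S_1 = 5·1 = 5 ≡ 5 = α_err ✓ (single-error assumption holds).
Step 4: error magnitude e = S_0/v_1 = S_0·∏_{j≠1}(α_1 − α_j) = 8·11 = 88 ≡ 10 (mod 13).
Step 5: correct position 1: c_1 = r_1 − e = 4 − 10 ≡ 7 (mod 13). Hence c = [7, 5, 0, 11, 12].
  Check: interpolating c through the α_i gives m(x) = 4 + 11·x (degree < 2) with m(α_i) = c_i for every i, so c is indeed a codeword.


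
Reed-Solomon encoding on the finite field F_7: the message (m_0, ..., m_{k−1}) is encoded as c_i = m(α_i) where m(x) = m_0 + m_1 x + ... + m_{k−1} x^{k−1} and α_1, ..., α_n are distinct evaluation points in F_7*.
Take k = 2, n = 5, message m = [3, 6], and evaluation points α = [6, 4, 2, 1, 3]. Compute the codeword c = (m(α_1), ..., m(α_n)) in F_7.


c = [4, 6, 1, 2, 0]

Message polynomial: m(x) = 3 + 6·x (mod 7).
For each evaluation point α_i, compute m(α_i) mod 7:
  α_1 = 6: Horner steps 6 → 4, so m(6) = 4.
  α_2 = 4: Horner steps 6 → 6, so m(4) = 6.
  α_3 = 2: Horner steps 6 → 1, so m(2) = 1.
  α_4 = 1: Horner steps 6 → 2, so m(1) = 2.
  α_5 = 3: Horner steps 6 → 0, so m(3) = 0.
Codeword c = [4, 6, 1, 2, 0] ∈ F_7^5.


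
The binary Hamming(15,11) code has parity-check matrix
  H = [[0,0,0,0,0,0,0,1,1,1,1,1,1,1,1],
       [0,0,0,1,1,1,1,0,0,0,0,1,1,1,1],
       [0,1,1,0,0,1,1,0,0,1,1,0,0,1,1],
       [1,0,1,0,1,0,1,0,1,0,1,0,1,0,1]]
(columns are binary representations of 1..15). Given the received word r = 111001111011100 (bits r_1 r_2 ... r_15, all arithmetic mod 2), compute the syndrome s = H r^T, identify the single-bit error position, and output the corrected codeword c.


s = (1, 0, 1, 0)^T, error position = 10, corrected codeword c = 111001111111100

Compute s = H r^T mod 2 one row at a time:
  s_1 = 1 + 1 + 0 + 1 + 1 + 1 + 0 + 0 = 5 ≡ 1 (mod 2).
  s_2 = 0 + 0 + 1 + 1 + 1 + 1 + 0 + 0 = 4 ≡ 0 (mod 2).
  s_3 = 1 + 1 + 1 + 1 + 0 + 1 + 0 + 0 = 5 ≡ 1 (mod 2).
  s_4 = 1 + 1 + 0 + 1 + 1 + 1 + 1 + 0 = 6 ≡ 0 (mod 2).
s = (1, 0, 1, 0)^T — this equals column 10 of H (binary 1010), so error is at position 10.
Correct: flip bit 10 of r = 111001111011100 to get c = 111001111111100.


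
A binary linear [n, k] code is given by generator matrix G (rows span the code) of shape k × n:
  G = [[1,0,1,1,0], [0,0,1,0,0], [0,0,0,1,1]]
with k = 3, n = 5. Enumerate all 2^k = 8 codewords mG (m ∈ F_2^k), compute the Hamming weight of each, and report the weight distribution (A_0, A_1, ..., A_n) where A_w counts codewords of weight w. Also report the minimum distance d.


Weight distribution: A_0 = 1, A_1 = 1, A_2 = 3, A_3 = 3. Minimum distance d = 1.

Enumerate all 2^3 = 8 messages m ∈ F_2^3.
For each, compute codeword c = mG in F_2^5, then tally its weight.
  m = 000 → c = 00000, weight = 0.
  m = 100 → c = 10110, weight = 3.
  m = 010 → c = 00100, weight = 1.
  m = 110 → c = 10010, weight = 2.
  m = 001 → c = 00011, weight = 2.
  m = 101 → c = 10101, weight = 3.
  m = 011 → c = 00111, weight = 3.
  m = 111 → c = 10001, weight = 2.
Tally weights:
  weight 0: 1 codewords.
  weight 1: 1 codewords.
  weight 2: 3 codewords.
  weight 3: 3 codewords.
Minimum distance d = smallest w > 0 with A_w > 0 = 1.
Sanity: Σ A_w = 8 = 2^3 = 8 ✓.


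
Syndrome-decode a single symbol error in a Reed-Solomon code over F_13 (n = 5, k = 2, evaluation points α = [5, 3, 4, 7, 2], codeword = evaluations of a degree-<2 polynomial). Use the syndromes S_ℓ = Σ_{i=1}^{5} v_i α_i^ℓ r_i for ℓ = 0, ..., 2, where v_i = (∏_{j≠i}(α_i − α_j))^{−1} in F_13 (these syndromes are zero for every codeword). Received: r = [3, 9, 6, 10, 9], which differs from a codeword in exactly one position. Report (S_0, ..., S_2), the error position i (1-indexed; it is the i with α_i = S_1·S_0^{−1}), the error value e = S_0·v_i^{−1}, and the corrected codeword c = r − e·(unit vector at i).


S = (9, 5, 10), error at position 5, error magnitude e = 10, c = [3, 9, 6, 10, 12].

Step 1: column multipliers v_i = (∏_{j≠i}(α_i − α_j))^{−1} mod 13.
  i = 1 (α = 5): (5−3)(5−4)(5−7)(5−2) = 2·1·(−2)·3 = −12 ≡ 1, so v_1 = 1^{−1} = 1 (mod 13).
  i = 2 (α = 3): (3−5)(3−4)(3−7)(3−2) = (−2)·(−1)·(−4)·1 = −8 ≡ 5, so v_2 = 5^{−1} = 8 (mod 13).
  i = 3 (α = 4): (4−5)(4−3)(4−7)(4−2) = (−1)·1·(−3)·2 = 6 ≡ 6, so v_3 = 6^{−1} = 11 (mod 13).
  i = 4 (α = 7): (7−5)(7−3)(7−4)(7−2) = 2·4·3·5 = 120 ≡ 3, so v_4 = 3^{−1} = 9 (mod 13).
  i = 5 (α = 2): (2−5)(2−3)(2−4)(2−7) = (−3)·(−1)·(−2)·(−5) = 30 ≡ 4, so v_5 = 4^{−1} = 10 (mod 13).
  v = [1, 8, 11, 9, 10].
Step 2: syndromes of r = [3, 9, 6, 10, 9] (all sums mod 13).
  S_0 = Σ v_i r_i = 1·3 + 8·9 + 11·6 + 9·10 + 10·9 = 321 ≡ 9.
  S_1 = Σ v_i α_i r_i = 1·5·3 + 8·3·9 + 11·4·6 + 9·7·10 + 10·2·9 = 1305 ≡ 5.
  α_i^2 mod 13 = [12, 9, 3, 10, 4].
  S_2 = Σ v_i α_i^2 r_i = 1·12·3 + 8·9·9 + 11·3·6 + 9·10·10 + 10·4·9 = 2142 ≡ 10.
  S = (9, 5, 10) ≠ 0, so r is not a codeword (an error is present).
Step 3: locate the error. For a single error e at position i, S_ℓ = v_i·e·α_i^ℓ, so α_err = S_1/S_0.
  S_0^{−1} = 9^{−1} = 3 (mod 13), so α_err = 5·3 = 15 ≡ 2 = α_5. Error position i = 5.
  Consistency check: S_2/S_1 = 10·8 = 80 ≡ 2 = α_err ✓ (single-error assumption holds).
Step 4: error magnitude e = S_0/v_5 = S_0·∏_{j≠5}(α_5 − α_j) = 9·4 = 36 ≡ 10 (mod 13).
Step 5: correct position 5: c_5 = r_5 − e = 9 − 10 ≡ 12 (mod 13). Hence c = [3, 9, 6, 10, 12].
  Check: interpolating c through the α_i gives m(x) = 5 + 10·x (degree < 2) with m(α_i) = c_i for every i, so c is indeed a codeword.


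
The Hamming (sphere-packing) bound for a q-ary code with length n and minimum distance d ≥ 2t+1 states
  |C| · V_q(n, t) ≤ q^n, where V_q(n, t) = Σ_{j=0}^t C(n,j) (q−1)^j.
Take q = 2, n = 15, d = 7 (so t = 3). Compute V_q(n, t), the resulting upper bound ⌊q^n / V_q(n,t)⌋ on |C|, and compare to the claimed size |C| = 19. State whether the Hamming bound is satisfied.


V_q(n, t) = 576, q^n = 32768, Hamming bound = 56, |C| = 19 ≤ bound (satisfied).

Step 1: Compute V_q(n, t) = Σ_{j=0}^3 C(n, j) (q−1)^j.
  j = 0: C(15,0)·(1)^0 = 1·1 = 1.
  j = 1: C(15,1)·(1)^1 = 15·1 = 15.
  j = 2: C(15,2)·(1)^2 = 105·1 = 105.
  j = 3: C(15,3)·(1)^3 = 455·1 = 455.
  V_q(n, t) = 1 + 15 + 105 + 455 = 576.
Step 2: q^n = 2^15 = 32768.
Step 3: Hamming bound ⌊q^n / V_q(n,t)⌋ = ⌊32768/576⌋ = 56.
Step 4: Compare |C| = 19 to 56: satisfied.
The claimed |C| lies below the Hamming bound.


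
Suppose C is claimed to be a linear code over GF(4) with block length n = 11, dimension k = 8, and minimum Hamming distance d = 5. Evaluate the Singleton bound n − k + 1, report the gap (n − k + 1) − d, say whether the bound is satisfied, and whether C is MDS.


Singleton RHS = n − k + 1 = 4, slack = -1, bound violated (no such code; not MDS).

Singleton bound: d ≤ n − k + 1.
Here n = 11, k = 8, so n − k + 1 = 4.
Given d = 5, check d ≤ 4: NO.
Slack = (n − k + 1) − d = -1.
The slack is negative: d = 5 exceeds n − k + 1 = 4 by 1, so the Singleton bound is violated and no linear [11, 8, 5]_4 code can exist. In particular it is not MDS (MDS requires d = n − k + 1 exactly).
Description: the claimed parameters are [11, 8, 5]_4; such a code would be impossible (violates the Singleton bound).


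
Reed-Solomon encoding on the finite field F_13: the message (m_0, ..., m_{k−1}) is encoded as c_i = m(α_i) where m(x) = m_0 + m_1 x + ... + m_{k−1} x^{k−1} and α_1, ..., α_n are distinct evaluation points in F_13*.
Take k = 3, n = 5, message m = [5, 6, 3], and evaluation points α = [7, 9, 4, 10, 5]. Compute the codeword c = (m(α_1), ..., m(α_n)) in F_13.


c = [12, 3, 12, 1, 6]

Message polynomial: m(x) = 5 + 6·x + 3·x^2 (mod 13).
For each evaluation point α_i, compute m(α_i) mod 13:
  α_1 = 7: Horner steps 3 → 1 → 12, so m(7) = 12.
  α_2 = 9: Horner steps 3 → 7 → 3, so m(9) = 3.
  α_3 = 4: Horner steps 3 → 5 → 12, so m(4) = 12.
  α_4 = 10: Horner steps 3 → 10 → 1, so m(10) = 1.
  α_5 = 5: Horner steps 3 → 8 → 6, so m(5) = 6.
Codeword c = [12, 3, 12, 1, 6] ∈ F_13^5.


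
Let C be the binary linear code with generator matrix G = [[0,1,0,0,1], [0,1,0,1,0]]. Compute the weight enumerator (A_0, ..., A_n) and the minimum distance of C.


Weight distribution: A_0 = 1, A_2 = 3. Minimum distance d = 2.

Enumerate all 2^2 = 4 messages m ∈ F_2^2.
For each, compute codeword c = mG in F_2^5, then tally its weight.
  m = 00 → c = 00000, weight = 0.
  m = 10 → c = 01001, weight = 2.
  m = 01 → c = 01010, weight = 2.
  m = 11 → c = 00011, weight = 2.
Tally weights:
  weight 0: 1 codewords.
  weight 2: 3 codewords.
Minimum distance d = smallest w > 0 with A_w > 0 = 2.
Sanity: Σ A_w = 4 = 2^2 = 4 ✓.


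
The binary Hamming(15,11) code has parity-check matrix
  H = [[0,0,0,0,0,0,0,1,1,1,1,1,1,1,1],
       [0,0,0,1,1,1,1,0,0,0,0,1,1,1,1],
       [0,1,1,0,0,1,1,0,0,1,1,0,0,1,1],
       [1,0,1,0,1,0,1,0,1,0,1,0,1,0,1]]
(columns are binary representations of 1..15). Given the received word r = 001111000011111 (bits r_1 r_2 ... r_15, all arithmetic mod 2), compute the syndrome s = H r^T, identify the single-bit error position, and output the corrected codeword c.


s = (1, 1, 1, 1)^T, error position = 15, corrected codeword c = 001111000011110

Compute s = H r^T mod 2 one row at a time:
  s_1 = 0 + 0 + 0 + 1 + 1 + 1 + 1 + 1 = 5 ≡ 1 (mod 2).
  s_2 = 1 + 1 + 1 + 0 + 1 + 1 + 1 + 1 = 7 ≡ 1 (mod 2).
  s_3 = 0 + 1 + 1 + 0 + 0 + 1 + 1 + 1 = 5 ≡ 1 (mod 2).
  s_4 = 0 + 1 + 1 + 0 + 0 + 1 + 1 + 1 = 5 ≡ 1 (mod 2).
s = (1, 1, 1, 1)^T — this equals column 15 of H (binary 1111), so error is at position 15.
Correct: flip bit 15 of r = 001111000011111 to get c = 001111000011110.


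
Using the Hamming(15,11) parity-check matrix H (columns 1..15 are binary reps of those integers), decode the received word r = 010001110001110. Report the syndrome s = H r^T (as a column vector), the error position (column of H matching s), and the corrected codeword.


s = (0, 1, 0, 0)^T, error position = 4, corrected codeword c = 010101110001110

Compute s = H r^T mod 2 one row at a time:
  s_1 = 1 + 0 + 0 + 0 + 1 + 1 + 1 + 0 = 4 ≡ 0 (mod 2).
  s_2 = 0 + 0 + 1 + 1 + 1 + 1 + 1 + 0 = 5 ≡ 1 (mod 2).
  s_3 = 1 + 0 + 1 + 1 + 0 + 0 + 1 + 0 = 4 ≡ 0 (mod 2).
  s_4 = 0 + 0 + 0 + 1 + 0 + 0 + 1 + 0 = 2 ≡ 0 (mod 2).
s = (0, 1, 0, 0)^T — this equals column 4 of H (binary 0100), so error is at position 4.
Correct: flip bit 4 of r = 010001110001110 to get c = 010101110001110.


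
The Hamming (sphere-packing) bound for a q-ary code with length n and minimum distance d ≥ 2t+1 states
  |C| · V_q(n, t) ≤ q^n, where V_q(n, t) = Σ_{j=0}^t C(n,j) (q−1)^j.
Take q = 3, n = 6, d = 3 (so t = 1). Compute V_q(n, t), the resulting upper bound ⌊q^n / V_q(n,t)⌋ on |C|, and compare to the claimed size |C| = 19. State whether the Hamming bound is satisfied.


V_q(n, t) = 13, q^n = 729, Hamming bound = 56, |C| = 19 ≤ bound (satisfied).

Step 1: Compute V_q(n, t) = Σ_{j=0}^1 C(n, j) (q−1)^j.
  j = 0: C(6,0)·(2)^0 = 1·1 = 1.
  j = 1: C(6,1)·(2)^1 = 6·2 = 12.
  V_q(n, t) = 1 + 12 = 13.
Step 2: q^n = 3^6 = 729.
Step 3: Hamming bound ⌊q^n / V_q(n,t)⌋ = ⌊729/13⌋ = 56.
Step 4: Compare |C| = 19 to 56: satisfied.
The claimed |C| lies below the Hamming bound.


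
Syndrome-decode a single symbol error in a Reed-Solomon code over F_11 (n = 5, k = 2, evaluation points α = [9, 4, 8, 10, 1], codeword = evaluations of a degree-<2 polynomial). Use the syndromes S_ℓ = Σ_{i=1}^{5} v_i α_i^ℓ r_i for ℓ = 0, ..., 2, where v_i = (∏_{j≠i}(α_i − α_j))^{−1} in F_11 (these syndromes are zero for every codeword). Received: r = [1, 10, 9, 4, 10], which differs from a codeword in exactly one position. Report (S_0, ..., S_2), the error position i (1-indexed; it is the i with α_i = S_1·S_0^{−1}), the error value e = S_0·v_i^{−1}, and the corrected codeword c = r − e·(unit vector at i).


S = (8, 10, 7), error at position 2, error magnitude e = 2, c = [1, 8, 9, 4, 10].

Step 1: column multipliers v_i = (∏_{j≠i}(α_i − α_j))^{−1} mod 11.
  i = 1 (α = 9): (9−4)(9−8)(9−10)(9−1) = 5·1·(−1)·8 = −40 ≡ 4, so v_1 = 4^{−1} = 3 (mod 11).
  i = 2 (α = 4): (4−9)(4−8)(4−10)(4−1) = (−5)·(−4)·(−6)·3 = −360 ≡ 3, so v_2 = 3^{−1} = 4 (mod 11).
  i = 3 (α = 8): (8−9)(8−4)(8−10)(8−1) = (−1)·4·(−2)·7 = 56 ≡ 1, so v_3 = 1^{−1} = 1 (mod 11).
  i = 4 (α = 10): (10−9)(10−4)(10−8)(10−1) = 1·6·2·9 = 108 ≡ 9, so v_4 = 9^{−1} = 5 (mod 11).
  i = 5 (α = 1): (1−9)(1−4)(1−8)(1−10) = (−8)·(−3)·(−7)·(−9) = 1512 ≡ 5, so v_5 = 5^{−1} = 9 (mod 11).
  v = [3, 4, 1, 5, 9].
Step 2: syndromes of r = [1, 10, 9, 4, 10] (all sums mod 11).
  S_0 = Σ v_i r_i = 3·1 + 4·10 + 1·9 + 5·4 + 9·10 = 162 ≡ 8.
  S_1 = Σ v_i α_i r_i = 3·9·1 + 4·4·10 + 1·8·9 + 5·10·4 + 9·1·10 = 549 ≡ 10.
  α_i^2 mod 11 = [4, 5, 9, 1, 1].
  S_2 = Σ v_i α_i^2 r_i = 3·4·1 + 4·5·10 + 1·9·9 + 5·1·4 + 9·1·10 = 403 ≡ 7.
  S = (8, 10, 7) ≠ 0, so r is not a codeword (an error is present).
Step 3: locate the error. For a single error e at position i, S_ℓ = v_i·e·α_i^ℓ, so α_err = S_1/S_0.
  S_0^{−1} = 8^{−1} = 7 (mod 11), so α_err = 10·7 = 70 ≡ 4 = α_2. Error position i = 2.
  Consistency check: S_2/S_1 = 7·10 = 70 ≡ 4 = α_err ✓ (single-error assumption holds).
Step 4: error magnitude e = S_0/v_2 = S_0·∏_{j≠2}(α_2 − α_j) = 8·3 = 24 ≡ 2 (mod 11).
Step 5: correct position 2: c_2 = r_2 − e = 10 − 2 ≡ 8 (mod 11). Hence c = [1, 8, 9, 4, 10].
  Check: interpolating c through the α_i gives m(x) = 7 + 3·x (degree < 2) with m(α_i) = c_i for every i, so c is indeed a codeword.


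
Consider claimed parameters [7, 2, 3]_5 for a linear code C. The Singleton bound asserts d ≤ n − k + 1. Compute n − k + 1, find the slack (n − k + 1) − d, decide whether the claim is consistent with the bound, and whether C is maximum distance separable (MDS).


Singleton RHS = n − k + 1 = 6, slack = 3, bound satisfied, not MDS.

Singleton bound: d ≤ n − k + 1.
Here n = 7, k = 2, so n − k + 1 = 6.
Given d = 3, check d ≤ 6: YES.
Slack = (n − k + 1) − d = 3.
The code is NOT MDS (slack = 3 > 0).
Description: the claimed parameters are [7, 2, 3]_5; such a code would be non-MDS.


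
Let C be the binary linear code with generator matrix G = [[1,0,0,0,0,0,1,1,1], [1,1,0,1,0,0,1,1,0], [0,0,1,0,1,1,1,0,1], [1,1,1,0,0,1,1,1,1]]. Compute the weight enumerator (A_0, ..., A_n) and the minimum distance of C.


Weight distribution: A_0 = 1, A_3 = 3, A_4 = 4, A_5 = 4, A_6 = 2, A_7 = 1, A_8 = 1. Minimum distance d = 3.

Enumerate all 2^4 = 16 messages m ∈ F_2^4.
For each, compute codeword c = mG in F_2^9, then tally its weight.
  m = 0000 → c = 000000000, weight = 0.
  m = 1000 → c = 100000111, weight = 4.
  m = 0100 → c = 110100110, weight = 5.
  m = 1100 → c = 010100001, weight = 3.
  m = 0010 → c = 001011101, weight = 5.
  m = 1010 → c = 101011010, weight = 5.
  m = 0110 → c = 111111011, weight = 8.
  m = 1110 → c = 011111100, weight = 6.
  m = 0001 → c = 111001111, weight = 7.
  m = 1001 → c = 011001000, weight = 3.
  m = 0101 → c = 001101001, weight = 4.
  m = 1101 → c = 101101110, weight = 6.
  m = 0011 → c = 110010010, weight = 4.
  m = 1011 → c = 010010101, weight = 4.
  m = 0111 → c = 000110100, weight = 3.
  m = 1111 → c = 100110011, weight = 5.
Tally weights:
  weight 0: 1 codewords.
  weight 3: 3 codewords.
  weight 4: 4 codewords.
  weight 5: 4 codewords.
  weight 6: 2 codewords.
  weight 7: 1 codewords.
  weight 8: 1 codewords.
Minimum distance d = smallest w > 0 with A_w > 0 = 3.
Sanity: Σ A_w = 16 = 2^4 = 16 ✓.


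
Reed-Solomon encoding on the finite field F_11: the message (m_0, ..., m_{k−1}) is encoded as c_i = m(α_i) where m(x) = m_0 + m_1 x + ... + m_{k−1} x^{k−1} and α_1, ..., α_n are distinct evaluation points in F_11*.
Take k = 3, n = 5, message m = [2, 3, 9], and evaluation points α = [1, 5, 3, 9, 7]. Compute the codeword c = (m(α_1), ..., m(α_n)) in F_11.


c = [3, 0, 4, 10, 2]

Message polynomial: m(x) = 2 + 3·x + 9·x^2 (mod 11).
For each evaluation point α_i, compute m(α_i) mod 11:
  α_1 = 1: Horner steps 9 → 1 → 3, so m(1) = 3.
  α_2 = 5: Horner steps 9 → 4 → 0, so m(5) = 0.
  α_3 = 3: Horner steps 9 → 8 → 4, so m(3) = 4.
  α_4 = 9: Horner steps 9 → 7 → 10, so m(9) = 10.
  α_5 = 7: Horner steps 9 → 0 → 2, so m(7) = 2.
Codeword c = [3, 0, 4, 10, 2] ∈ F_11^5.


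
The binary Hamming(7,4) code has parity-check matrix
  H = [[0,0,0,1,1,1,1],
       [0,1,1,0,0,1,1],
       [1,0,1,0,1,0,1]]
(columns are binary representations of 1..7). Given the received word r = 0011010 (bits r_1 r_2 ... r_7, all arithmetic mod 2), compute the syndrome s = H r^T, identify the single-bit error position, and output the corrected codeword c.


s = (0, 0, 1)^T, error position = 1, corrected codeword c = 1011010

Compute s = H r^T mod 2 one row at a time:
  s_1 = 1 + 0 + 1 + 0 = 2 ≡ 0 (mod 2).
  s_2 = 0 + 1 + 1 + 0 = 2 ≡ 0 (mod 2).
  s_3 = 0 + 1 + 0 + 0 = 1 ≡ 1 (mod 2).
s = (0, 0, 1)^T — this equals column 1 of H (binary 001), so error is at position 1.
Correct: flip bit 1 of r = 0011010 to get c = 1011010.


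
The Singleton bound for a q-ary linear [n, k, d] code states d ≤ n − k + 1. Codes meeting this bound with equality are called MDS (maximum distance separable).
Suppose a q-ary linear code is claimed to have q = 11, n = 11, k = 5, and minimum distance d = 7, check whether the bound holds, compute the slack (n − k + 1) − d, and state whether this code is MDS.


Singleton RHS = n − k + 1 = 7, slack = 0, bound satisfied, MDS.

Singleton bound: d ≤ n − k + 1.
Here n = 11, k = 5, so n − k + 1 = 7.
Given d = 7, check d ≤ 7: YES.
Slack = (n − k + 1) − d = 0.
The code is MDS (slack = 0).
Description: the claimed parameters are [11, 5, 7]_11; such a code would be MDS (meets Singleton bound).


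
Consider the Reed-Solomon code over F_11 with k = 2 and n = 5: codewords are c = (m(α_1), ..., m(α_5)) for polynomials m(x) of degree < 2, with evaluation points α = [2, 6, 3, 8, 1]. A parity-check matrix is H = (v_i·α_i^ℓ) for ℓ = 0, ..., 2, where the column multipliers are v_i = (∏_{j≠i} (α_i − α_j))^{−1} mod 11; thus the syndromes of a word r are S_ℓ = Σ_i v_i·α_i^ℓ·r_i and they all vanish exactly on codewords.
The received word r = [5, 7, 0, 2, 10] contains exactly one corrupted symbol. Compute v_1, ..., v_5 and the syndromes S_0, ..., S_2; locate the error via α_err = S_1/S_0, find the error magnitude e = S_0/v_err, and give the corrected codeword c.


S = (8, 9, 6), error at position 4, error magnitude e = 5, c = [5, 7, 0, 8, 10].

Step 1: column multipliers v_i = (∏_{j≠i}(α_i − α_j))^{−1} mod 11.
  i = 1 (α = 2): (2−6)(2−3)(2−8)(2−1) = (−4)·(−1)·(−6)·1 = −24 ≡ 9, so v_1 = 9^{−1} = 5 (mod 11).
  i = 2 (α = 6): (6−2)(6−3)(6−8)(6−1) = 4·3·(−2)·5 = −120 ≡ 1, so v_2 = 1^{−1} = 1 (mod 11).
  i = 3 (α = 3): (3−2)(3−6)(3−8)(3−1) = 1·(−3)·(−5)·2 = 30 ≡ 8, so v_3 = 8^{−1} = 7 (mod 11).
  i = 4 (α = 8): (8−2)(8−6)(8−3)(8−1) = 6·2·5·7 = 420 ≡ 2, so v_4 = 2^{−1} = 6 (mod 11).
  i = 5 (α = 1): (1−2)(1−6)(1−3)(1−8) = (−1)·(−5)·(−2)·(−7) = 70 ≡ 4, so v_5 = 4^{−1} = 3 (mod 11).
  v = [5, 1, 7, 6, 3].
Step 2: syndromes of r = [5, 7, 0, 2, 10] (all sums mod 11).
  S_0 = Σ v_i r_i = 5·5 + 1·7 + 7·0 + 6·2 + 3·10 = 74 ≡ 8.
  S_1 = Σ v_i α_i r_i = 5·2·5 + 1·6·7 + 7·3·0 + 6·8·2 + 3·1·10 = 218 ≡ 9.
  α_i^2 mod 11 = [4, 3, 9, 9, 1].
  S_2 = Σ v_i α_i^2 r_i = 5·4·5 + 1·3·7 + 7·9·0 + 6·9·2 + 3·1·10 = 259 ≡ 6.
  S = (8, 9, 6) ≠ 0, so r is not a codeword (an error is present).
Step 3: locate the error. For a single error e at position i, S_ℓ = v_i·e·α_i^ℓ, so α_err = S_1/S_0.
  S_0^{−1} = 8^{−1} = 7 (mod 11), so α_err = 9·7 = 63 ≡ 8 = α_4. Error position i = 4.
  Consistency check: S_2/S_1 = 6·5 = 30 ≡ 8 = α_err ✓ (single-error assumption holds).
Step 4: error magnitude e = S_0/v_4 = S_0·∏_{j≠4}(α_4 − α_j) = 8·2 = 16 ≡ 5 (mod 11).
Step 5: correct position 4: c_4 = r_4 − e = 2 − 5 ≡ 8 (mod 11). Hence c = [5, 7, 0, 8, 10].
  Check: interpolating c through the α_i gives m(x) = 4 + 6·x (degree < 2) with m(α_i) = c_i for every i, so c is indeed a codeword.


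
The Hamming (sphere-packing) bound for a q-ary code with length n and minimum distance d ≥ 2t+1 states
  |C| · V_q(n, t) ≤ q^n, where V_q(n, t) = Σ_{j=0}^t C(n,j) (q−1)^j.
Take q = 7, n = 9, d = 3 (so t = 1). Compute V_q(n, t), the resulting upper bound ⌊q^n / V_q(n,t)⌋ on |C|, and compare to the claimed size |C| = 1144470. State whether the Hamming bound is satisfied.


V_q(n, t) = 55, q^n = 40353607, Hamming bound = 733701, |C| = 1144470 > bound (violated).

Step 1: Compute V_q(n, t) = Σ_{j=0}^1 C(n, j) (q−1)^j.
  j = 0: C(9,0)·(6)^0 = 1·1 = 1.
  j = 1: C(9,1)·(6)^1 = 9·6 = 54.
  V_q(n, t) = 1 + 54 = 55.
Step 2: q^n = 7^9 = 40353607.
Step 3: Hamming bound ⌊q^n / V_q(n,t)⌋ = ⌊40353607/55⌋ = 733701.
Step 4: Compare |C| = 1144470 to 733701: violated.
The claimed |C| lies above the Hamming bound, so no 7-ary code of length 9 with d ≥ 3 can have 1144470 codewords.


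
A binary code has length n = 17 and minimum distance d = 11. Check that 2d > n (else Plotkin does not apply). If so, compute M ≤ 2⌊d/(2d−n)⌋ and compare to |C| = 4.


Plotkin bound M ≤ 4; given |C| = 4 ≤ bound (satisfied).

Check applicability: 2d = 22, n = 17.
2d − n = 5 > 0, so Plotkin applies.
Compute d/(2d−n) = 11/5 ≈ 2.2000.
⌊d/(2d−n)⌋ = 2.
Plotkin bound: M ≤ 2·2 = 4.
Given |C| = 4, check: satisfied.
This |C| is at the Plotkin bound.


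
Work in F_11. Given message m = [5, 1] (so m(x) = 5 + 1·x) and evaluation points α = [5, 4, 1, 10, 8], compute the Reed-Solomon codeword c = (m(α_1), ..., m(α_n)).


c = [10, 9, 6, 4, 2]

Message polynomial: m(x) = 5 + 1·x (mod 11).
For each evaluation point α_i, compute m(α_i) mod 11:
  α_1 = 5: Horner steps 1 → 10, so m(5) = 10.
  α_2 = 4: Horner steps 1 → 9, so m(4) = 9.
  α_3 = 1: Horner steps 1 → 6, so m(1) = 6.
  α_4 = 10: Horner steps 1 → 4, so m(10) = 4.
  α_5 = 8: Horner steps 1 → 2, so m(8) = 2.
Codeword c = [10, 9, 6, 4, 2] ∈ F_11^5.


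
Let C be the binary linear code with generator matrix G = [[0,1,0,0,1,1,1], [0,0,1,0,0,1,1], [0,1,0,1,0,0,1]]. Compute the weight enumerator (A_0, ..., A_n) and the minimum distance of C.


Weight distribution: A_0 = 1, A_3 = 4, A_4 = 3. Minimum distance d = 3.

Enumerate all 2^3 = 8 messages m ∈ F_2^3.
For each, compute codeword c = mG in F_2^7, then tally its weight.
  m = 000 → c = 0000000, weight = 0.
  m = 100 → c = 0100111, weight = 4.
  m = 010 → c = 0010011, weight = 3.
  m = 110 → c = 0110100, weight = 3.
  m = 001 → c = 0101001, weight = 3.
  m = 101 → c = 0001110, weight = 3.
  m = 011 → c = 0111010, weight = 4.
  m = 111 → c = 0011101, weight = 4.
Tally weights:
  weight 0: 1 codewords.
  weight 3: 4 codewords.
  weight 4: 3 codewords.
Minimum distance d = smallest w > 0 with A_w > 0 = 3.
Sanity: Σ A_w = 8 = 2^3 = 8 ✓.


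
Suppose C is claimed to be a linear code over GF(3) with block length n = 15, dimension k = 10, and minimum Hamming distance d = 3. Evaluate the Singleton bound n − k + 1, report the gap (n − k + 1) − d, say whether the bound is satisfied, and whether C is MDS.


Singleton RHS = n − k + 1 = 6, slack = 3, bound satisfied, not MDS.

Singleton bound: d ≤ n − k + 1.
Here n = 15, k = 10, so n − k + 1 = 6.
Given d = 3, check d ≤ 6: YES.
Slack = (n − k + 1) − d = 3.
The code is NOT MDS (slack = 3 > 0).
Description: the claimed parameters are [15, 10, 3]_3; such a code would be non-MDS.


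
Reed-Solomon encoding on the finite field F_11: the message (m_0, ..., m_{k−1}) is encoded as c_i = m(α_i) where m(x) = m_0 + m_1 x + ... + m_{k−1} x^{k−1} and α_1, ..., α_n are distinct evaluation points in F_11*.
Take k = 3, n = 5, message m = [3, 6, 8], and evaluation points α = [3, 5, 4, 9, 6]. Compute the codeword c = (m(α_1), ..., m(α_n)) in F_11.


c = [5, 2, 1, 1, 8]

Message polynomial: m(x) = 3 + 6·x + 8·x^2 (mod 11).
For each evaluation point α_i, compute m(α_i) mod 11:
  α_1 = 3: Horner steps 8 → 8 → 5, so m(3) = 5.
  α_2 = 5: Horner steps 8 → 2 → 2, so m(5) = 2.
  α_3 = 4: Horner steps 8 → 5 → 1, so m(4) = 1.
  α_4 = 9: Horner steps 8 → 1 → 1, so m(9) = 1.
  α_5 = 6: Horner steps 8 → 10 → 8, so m(6) = 8.
Codeword c = [5, 2, 1, 1, 8] ∈ F_11^5.


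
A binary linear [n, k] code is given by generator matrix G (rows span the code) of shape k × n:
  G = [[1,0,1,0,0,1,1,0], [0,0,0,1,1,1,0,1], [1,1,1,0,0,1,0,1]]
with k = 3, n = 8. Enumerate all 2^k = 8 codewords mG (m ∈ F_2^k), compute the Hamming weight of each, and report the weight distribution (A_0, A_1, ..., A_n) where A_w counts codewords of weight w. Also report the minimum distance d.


Weight distribution: A_0 = 1, A_3 = 1, A_4 = 2, A_5 = 3, A_6 = 1. Minimum distance d = 3.

Enumerate all 2^3 = 8 messages m ∈ F_2^3.
For each, compute codeword c = mG in F_2^8, then tally its weight.
  m = 000 → c = 00000000, weight = 0.
  m = 100 → c = 10100110, weight = 4.
  m = 010 → c = 00011101, weight = 4.
  m = 110 → c = 10111011, weight = 6.
  m = 001 → c = 11100101, weight = 5.
  m = 101 → c = 01000011, weight = 3.
  m = 011 → c = 11111000, weight = 5.
  m = 111 → c = 01011110, weight = 5.
Tally weights:
  weight 0: 1 codewords.
  weight 3: 1 codewords.
  weight 4: 2 codewords.
  weight 5: 3 codewords.
  weight 6: 1 codewords.
Minimum distance d = smallest w > 0 with A_w > 0 = 3.
Sanity: Σ A_w = 8 = 2^3 = 8 ✓.
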